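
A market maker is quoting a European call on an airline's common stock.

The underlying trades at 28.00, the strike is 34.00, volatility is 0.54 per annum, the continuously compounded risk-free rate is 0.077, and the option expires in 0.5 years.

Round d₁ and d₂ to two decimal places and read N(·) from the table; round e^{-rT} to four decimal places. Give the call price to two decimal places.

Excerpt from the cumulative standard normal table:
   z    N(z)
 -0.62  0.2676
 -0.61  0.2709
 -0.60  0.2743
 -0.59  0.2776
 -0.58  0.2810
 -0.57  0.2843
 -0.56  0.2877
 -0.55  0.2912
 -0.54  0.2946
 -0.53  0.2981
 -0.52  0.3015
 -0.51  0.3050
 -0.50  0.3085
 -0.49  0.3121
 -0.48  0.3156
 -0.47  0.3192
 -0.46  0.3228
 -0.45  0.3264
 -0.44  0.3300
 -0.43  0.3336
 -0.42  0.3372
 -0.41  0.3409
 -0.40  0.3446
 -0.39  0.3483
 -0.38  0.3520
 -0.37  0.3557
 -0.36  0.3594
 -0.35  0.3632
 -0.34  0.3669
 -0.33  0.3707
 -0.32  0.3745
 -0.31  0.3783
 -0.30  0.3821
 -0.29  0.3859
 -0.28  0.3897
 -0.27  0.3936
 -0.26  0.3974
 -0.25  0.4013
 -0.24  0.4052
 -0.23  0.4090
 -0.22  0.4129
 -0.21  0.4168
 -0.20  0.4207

2.59

σ√T = 0.54 × 0.7071 = 0.3818
ln(S/K) + (r + σ²/2)T = ln(28/34) + (0.077 + 0.54²/2)·0.5 = -0.1942 + 0.1114 = -0.0828
d₁ = -0.0828 / 0.3818 = -0.2167 ⇒ -0.22
d₂ = d₁ − σ√T = -0.2167 − 0.3818 = -0.5986 ⇒ -0.60
e^(−rT) = e^(−0.077·0.5) = 0.9622
N(d₁) = N(-0.22) = 0.4129;  N(d₂) = N(-0.60) = 0.2743
C = 28·0.4129 − 34·0.9622·0.2743 = 11.5612 − 8.9737 = 2.5875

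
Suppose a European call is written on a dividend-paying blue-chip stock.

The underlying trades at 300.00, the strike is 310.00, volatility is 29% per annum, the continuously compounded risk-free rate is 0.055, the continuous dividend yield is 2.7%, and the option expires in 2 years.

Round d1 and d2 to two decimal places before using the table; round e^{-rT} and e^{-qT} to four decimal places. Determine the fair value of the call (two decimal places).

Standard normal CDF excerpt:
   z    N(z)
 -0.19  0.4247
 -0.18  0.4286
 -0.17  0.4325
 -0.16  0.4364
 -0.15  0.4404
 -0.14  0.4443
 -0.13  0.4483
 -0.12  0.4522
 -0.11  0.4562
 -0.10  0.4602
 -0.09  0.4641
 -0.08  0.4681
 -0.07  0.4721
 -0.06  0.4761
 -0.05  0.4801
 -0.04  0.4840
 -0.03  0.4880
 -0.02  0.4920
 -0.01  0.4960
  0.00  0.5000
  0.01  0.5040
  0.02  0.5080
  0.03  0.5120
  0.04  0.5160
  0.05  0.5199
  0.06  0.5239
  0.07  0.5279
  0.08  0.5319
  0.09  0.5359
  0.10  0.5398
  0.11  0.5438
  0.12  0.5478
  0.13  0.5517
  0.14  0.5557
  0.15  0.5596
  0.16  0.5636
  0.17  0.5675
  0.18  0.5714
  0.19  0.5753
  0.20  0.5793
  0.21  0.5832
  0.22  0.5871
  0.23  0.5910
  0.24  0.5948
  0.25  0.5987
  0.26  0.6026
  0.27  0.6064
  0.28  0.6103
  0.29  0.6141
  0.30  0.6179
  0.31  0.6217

48.97

T = 2;  σ√T = 0.4101
d₁ = [ln(300/310) + (0.055 − 0.027 + 0.29²/2)·2] / 0.4101 = [-0.0328 + 0.1401] / 0.4101 = 0.2617 ⇒ 0.26
d₂ = d₁ − σ√T = 0.2617 − 0.4101 = -0.1485 ⇒ -0.15
exp(−qT) = exp(−0.027·2) = 0.9474;  exp(−rT) = exp(−0.055·2) = 0.8958
N(d₁) = N(0.26) = 0.6026;  N(d₂) = N(-0.15) = 0.4404
C = 300·0.9474·0.6026 − 310·0.8958·0.4404 = 171.2710 − 122.2982 = 48.9728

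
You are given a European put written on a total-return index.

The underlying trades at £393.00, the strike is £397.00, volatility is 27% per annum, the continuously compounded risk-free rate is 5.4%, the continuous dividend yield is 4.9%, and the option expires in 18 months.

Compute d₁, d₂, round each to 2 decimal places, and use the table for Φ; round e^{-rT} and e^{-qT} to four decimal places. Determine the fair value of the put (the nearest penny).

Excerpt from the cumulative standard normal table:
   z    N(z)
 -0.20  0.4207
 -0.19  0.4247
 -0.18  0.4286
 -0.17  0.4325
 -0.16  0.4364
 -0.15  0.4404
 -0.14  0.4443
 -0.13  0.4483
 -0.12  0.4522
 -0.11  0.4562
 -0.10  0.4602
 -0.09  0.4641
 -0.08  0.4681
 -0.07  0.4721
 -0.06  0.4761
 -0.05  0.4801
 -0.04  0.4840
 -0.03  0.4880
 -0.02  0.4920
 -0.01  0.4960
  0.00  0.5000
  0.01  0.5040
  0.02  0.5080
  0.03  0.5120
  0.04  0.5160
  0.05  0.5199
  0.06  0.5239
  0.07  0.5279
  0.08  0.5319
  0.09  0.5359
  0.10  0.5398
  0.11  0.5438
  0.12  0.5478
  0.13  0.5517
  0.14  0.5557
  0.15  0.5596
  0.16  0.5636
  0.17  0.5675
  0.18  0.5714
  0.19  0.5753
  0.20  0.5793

σ√T = 0.27 × 1.2247 = 0.3307
ln(S/K) + (r − q + σ²/2)T = ln(393/397) + (0.054 − 0.049 + 0.27²/2)·1.5 = -0.0101 + 0.0622 = 0.0520
d₁ = 0.0520 / 0.3307 = 0.1574 → 0.16
d₂ = d₁ − σ√T = 0.1574 − 0.3307 = -0.1733 → -0.17
e^(−qT) = e^(−0.049·1.5) = 0.9291;  e^(−rT) = e^(−0.054·1.5) = 0.9222
N(−d₂) = N(0.17) = 0.5675;  N(−d₁) = N(-0.16) = 0.4364
P = 397·0.9222·0.5675 − 393·0.9291·0.4364 = 207.7694 − 159.3455 = 48.4239

£48.42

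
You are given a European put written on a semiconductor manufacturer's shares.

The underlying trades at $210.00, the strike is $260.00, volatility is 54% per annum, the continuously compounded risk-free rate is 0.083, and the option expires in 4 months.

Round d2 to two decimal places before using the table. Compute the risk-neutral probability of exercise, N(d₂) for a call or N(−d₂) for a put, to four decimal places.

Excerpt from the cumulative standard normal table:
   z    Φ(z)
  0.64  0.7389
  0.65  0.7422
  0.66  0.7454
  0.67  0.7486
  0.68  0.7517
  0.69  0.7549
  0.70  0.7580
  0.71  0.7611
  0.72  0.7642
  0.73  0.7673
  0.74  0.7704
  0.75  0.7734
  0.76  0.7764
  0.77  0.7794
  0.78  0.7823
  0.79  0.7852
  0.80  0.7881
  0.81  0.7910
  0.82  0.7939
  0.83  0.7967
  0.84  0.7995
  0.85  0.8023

σ√T = 0.54·√0.3333 = 0.3118
d₁ = [ln(210/260) + (0.083 + 0.54²/2)·0.3333] / 0.3118 = [-0.2136 + 0.0763] / 0.3118 = -0.4404 ⇒ -0.44
d₂ = d₁ − σ√T = -0.4404 − 0.3118 = -0.7522 ⇒ -0.75
Risk-neutral Pr[S_T < K] = N(−d₂) = N(0.75) = 0.7734

0.7734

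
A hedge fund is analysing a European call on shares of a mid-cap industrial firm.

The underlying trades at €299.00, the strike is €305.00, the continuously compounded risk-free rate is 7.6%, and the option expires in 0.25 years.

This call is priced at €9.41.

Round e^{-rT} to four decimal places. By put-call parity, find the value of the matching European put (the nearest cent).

€9.68

e^(−rT) = e^(−0.076·0.25) = 0.9812
Put-call parity: C − P = S − K·e^(−rT) = 299 − 305·0.9812 = 299 − 299.2660 = -0.2660
P = C − (C − P) = 9.41 − (-0.2660) = 9.6760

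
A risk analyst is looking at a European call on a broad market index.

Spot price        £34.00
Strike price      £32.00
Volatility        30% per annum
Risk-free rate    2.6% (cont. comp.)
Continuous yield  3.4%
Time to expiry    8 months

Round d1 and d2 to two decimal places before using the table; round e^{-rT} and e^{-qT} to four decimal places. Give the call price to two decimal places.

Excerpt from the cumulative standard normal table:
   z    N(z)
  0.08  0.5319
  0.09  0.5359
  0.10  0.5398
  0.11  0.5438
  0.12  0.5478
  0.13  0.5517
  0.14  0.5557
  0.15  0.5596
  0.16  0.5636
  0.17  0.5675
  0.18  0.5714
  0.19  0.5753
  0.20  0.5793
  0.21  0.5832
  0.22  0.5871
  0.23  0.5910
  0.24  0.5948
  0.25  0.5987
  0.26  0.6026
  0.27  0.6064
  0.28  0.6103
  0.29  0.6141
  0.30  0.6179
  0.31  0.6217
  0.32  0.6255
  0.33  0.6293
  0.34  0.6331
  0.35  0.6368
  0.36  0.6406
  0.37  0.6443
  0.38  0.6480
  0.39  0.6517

£4.19

T = 0.6667;  σ√T = 0.2449
d₁ = [ln(34/32) + (0.026 − 0.034 + 0.3²/2)·0.6667] / 0.2449 = [0.0606 + 0.0247] / 0.2449 = 0.3482 which rounds to 0.35
d₂ = d₁ − σ√T = 0.3482 − 0.2449 = 0.1033 which rounds to 0.10
e^(−qT) = e^(−0.034·0.6667) = 0.9776;  e^(−rT) = e^(−0.026·0.6667) = 0.9828
C = 34·0.9776·N(0.35) − 32·0.9828·N(0.10) = 34·0.9776·0.6368 − 32·0.9828·0.5398 = 21.1662 − 16.9765 = 4.1897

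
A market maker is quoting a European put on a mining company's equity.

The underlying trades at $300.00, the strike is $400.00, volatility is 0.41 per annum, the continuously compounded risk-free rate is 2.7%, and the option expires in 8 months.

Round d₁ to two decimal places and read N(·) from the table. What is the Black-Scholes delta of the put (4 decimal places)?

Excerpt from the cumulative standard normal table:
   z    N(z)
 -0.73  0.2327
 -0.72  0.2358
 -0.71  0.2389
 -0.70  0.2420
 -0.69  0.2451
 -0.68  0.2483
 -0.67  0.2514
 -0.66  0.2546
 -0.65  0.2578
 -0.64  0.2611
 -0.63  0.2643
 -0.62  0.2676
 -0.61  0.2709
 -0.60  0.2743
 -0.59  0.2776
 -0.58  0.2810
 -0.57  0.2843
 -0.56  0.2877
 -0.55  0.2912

T = 0.6667;  σ√T = 0.3348
d₁ = [ln(300/400) + (0.027 + 0.41²/2)·0.6667] / 0.3348 = [-0.2877 + 0.0740] / 0.3348 = -0.6382 → -0.64
N(d₁) = N(-0.64) = 0.2611
Δ_put = N(d₁) − 1 = 0.2611 − 1 = -0.7389

-0.7389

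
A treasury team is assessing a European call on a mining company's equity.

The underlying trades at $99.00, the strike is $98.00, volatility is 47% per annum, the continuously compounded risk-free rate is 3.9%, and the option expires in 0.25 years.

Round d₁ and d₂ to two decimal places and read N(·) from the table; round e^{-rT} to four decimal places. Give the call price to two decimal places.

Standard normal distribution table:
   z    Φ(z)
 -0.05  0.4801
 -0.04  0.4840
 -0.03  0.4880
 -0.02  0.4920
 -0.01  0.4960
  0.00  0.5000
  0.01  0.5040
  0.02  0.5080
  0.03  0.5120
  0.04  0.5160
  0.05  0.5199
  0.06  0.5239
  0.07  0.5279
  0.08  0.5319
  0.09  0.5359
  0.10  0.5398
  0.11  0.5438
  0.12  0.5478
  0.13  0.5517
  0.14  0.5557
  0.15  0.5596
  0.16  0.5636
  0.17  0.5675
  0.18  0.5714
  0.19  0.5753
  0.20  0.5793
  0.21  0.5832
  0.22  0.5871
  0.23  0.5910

$9.99

σ√T = 0.47 × 0.5000 = 0.2350
d₁ = [ln(99/98) + (0.039 + 0.47²/2)·0.25] / 0.2350 = [0.0102 + 0.0374] / 0.2350 = 0.2022 ≈ 0.20
d₂ = d₁ − σ√T = 0.2022 − 0.2350 = -0.0328 ≈ -0.03
e^(−rT) = e^(−0.039·0.25) = 0.9903
N(d₁) = N(0.20) = 0.5793;  N(d₂) = N(-0.03) = 0.4880
C = 99·0.5793 − 98·0.9903·0.4880 = 57.3507 − 47.3601 = 9.9906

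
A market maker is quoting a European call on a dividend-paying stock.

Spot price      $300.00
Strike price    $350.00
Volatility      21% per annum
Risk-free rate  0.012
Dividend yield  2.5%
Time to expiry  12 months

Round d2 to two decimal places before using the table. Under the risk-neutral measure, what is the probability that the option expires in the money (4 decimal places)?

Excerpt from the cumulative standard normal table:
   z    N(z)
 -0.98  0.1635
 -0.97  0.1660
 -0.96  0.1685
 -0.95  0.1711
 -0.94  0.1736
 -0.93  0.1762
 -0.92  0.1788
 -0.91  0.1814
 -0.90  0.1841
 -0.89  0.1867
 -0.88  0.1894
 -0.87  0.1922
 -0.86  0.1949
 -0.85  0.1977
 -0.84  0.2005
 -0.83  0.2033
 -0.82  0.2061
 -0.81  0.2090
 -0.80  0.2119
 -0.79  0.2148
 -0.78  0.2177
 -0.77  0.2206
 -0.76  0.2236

T = 1;  σ√T = 0.2100
d₁ = [ln(300/350) + (0.012 − 0.025 + 0.21²/2)·1] / 0.2100 = [-0.1542 + 0.0090] / 0.2100 = -0.6910 ⇒ -0.69
d₂ = d₁ − σ√T = -0.6910 − 0.2100 = -0.9010 ⇒ -0.90
Pr(exercise) under Q = N(d₂) = 0.1841

0.1841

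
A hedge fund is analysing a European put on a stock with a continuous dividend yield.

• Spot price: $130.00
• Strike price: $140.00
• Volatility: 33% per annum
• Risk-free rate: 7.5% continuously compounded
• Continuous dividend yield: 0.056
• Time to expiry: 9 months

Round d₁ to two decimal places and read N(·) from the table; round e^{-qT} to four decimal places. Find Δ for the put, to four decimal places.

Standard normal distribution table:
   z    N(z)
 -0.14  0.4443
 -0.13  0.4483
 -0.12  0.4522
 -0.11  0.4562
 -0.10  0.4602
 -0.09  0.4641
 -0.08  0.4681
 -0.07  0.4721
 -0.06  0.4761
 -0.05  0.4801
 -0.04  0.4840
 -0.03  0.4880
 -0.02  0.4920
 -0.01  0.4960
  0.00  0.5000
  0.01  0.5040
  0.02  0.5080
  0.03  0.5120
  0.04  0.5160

σ√T = 0.33 × 0.8660 = 0.2858
d₁ = [ln(130/140) + (0.075 − 0.056 + 0.33²/2)·0.75] / 0.2858 = [-0.0741 + 0.0551] / 0.2858 = -0.0666 ⇒ -0.07
N(d₁) = N(-0.07) = 0.4721
Δ_put = exp(−qT)·(N(d₁) − 1) = 0.9589·(0.4721 − 1) = -0.5062

-0.5062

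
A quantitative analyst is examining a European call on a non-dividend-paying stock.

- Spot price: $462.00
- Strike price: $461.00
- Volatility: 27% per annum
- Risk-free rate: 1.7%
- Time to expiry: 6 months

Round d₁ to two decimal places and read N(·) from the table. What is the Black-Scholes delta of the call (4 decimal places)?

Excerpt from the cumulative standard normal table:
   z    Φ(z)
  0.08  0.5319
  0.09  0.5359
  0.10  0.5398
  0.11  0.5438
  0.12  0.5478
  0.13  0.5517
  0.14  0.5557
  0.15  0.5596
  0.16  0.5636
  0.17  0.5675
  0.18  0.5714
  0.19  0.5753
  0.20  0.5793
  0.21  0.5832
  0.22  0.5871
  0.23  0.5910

0.5596

σ√T = 0.27 × 0.7071 = 0.1909
d₁ = [ln(462/461) + (0.017 + 0.27²/2)·0.5] / 0.1909 = [0.0022 + 0.0267] / 0.1909 = 0.1513 ≈ 0.15
N(d₁) = N(0.15) = 0.5596
Δ_call = N(d₁) = 0.5596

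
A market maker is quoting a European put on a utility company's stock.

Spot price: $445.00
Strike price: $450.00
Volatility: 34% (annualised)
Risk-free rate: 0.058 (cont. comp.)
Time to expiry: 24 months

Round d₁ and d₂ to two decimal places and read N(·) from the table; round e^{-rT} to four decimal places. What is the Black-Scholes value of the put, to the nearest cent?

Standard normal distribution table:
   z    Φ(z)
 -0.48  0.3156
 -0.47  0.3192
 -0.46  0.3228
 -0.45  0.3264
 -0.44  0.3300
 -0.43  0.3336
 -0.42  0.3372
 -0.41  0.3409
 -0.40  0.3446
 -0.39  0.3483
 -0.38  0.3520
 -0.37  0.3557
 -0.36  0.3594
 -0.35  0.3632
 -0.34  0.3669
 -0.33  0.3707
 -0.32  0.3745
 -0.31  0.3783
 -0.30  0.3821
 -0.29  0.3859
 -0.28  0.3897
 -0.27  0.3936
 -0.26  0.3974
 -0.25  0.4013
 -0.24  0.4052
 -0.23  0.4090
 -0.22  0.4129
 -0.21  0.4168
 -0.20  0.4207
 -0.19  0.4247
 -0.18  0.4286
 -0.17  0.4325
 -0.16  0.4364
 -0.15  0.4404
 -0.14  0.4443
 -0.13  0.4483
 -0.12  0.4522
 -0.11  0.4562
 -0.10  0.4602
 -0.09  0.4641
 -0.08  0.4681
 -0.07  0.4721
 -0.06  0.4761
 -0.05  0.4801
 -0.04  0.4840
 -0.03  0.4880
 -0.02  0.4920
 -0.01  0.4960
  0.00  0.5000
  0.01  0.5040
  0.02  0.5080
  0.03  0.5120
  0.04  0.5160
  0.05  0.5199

$59.92

σ√T = 0.34·√2 = 0.4808
d₁ = [ln(445/450) + (0.058 + 0.34²/2)·2] / 0.4808 = [-0.0112 + 0.2316] / 0.4808 = 0.4584 ≈ 0.46
d₂ = d₁ − σ√T = 0.4584 − 0.4808 = -0.0224 ≈ -0.02
exp(−rT) = exp(−0.058·2) = 0.8905
N(−d₂) = N(0.02) = 0.5080;  N(−d₁) = N(-0.46) = 0.3228
P = 450·0.8905·0.5080 − 445·0.3228 = 203.5683 − 143.6460 = 59.9223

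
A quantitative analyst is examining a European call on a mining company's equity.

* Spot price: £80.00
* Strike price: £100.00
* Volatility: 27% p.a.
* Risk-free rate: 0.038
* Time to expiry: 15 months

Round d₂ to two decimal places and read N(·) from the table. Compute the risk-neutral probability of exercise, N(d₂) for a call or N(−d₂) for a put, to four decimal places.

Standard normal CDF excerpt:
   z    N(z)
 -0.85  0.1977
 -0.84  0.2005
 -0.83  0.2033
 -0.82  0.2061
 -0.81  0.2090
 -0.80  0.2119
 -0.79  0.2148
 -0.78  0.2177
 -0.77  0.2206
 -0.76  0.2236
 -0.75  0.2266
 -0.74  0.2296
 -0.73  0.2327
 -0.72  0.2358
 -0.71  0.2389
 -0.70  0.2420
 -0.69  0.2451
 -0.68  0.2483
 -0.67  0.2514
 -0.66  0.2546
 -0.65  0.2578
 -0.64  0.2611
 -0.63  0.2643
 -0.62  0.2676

0.2327

σ√T = 0.27·√1.25 = 0.3019
d₁ = [ln(80/100) + (0.038 + ½·0.27²)·1.25] / (σ√T) = (-0.2231 + 0.0931) / 0.3019 = -0.4309 which rounds to -0.43
d₂ = -0.4309 − 0.3019 = -0.7328 which rounds to -0.73
Risk-neutral Pr[S_T > K] = N(d₂) = N(-0.73) = 0.2327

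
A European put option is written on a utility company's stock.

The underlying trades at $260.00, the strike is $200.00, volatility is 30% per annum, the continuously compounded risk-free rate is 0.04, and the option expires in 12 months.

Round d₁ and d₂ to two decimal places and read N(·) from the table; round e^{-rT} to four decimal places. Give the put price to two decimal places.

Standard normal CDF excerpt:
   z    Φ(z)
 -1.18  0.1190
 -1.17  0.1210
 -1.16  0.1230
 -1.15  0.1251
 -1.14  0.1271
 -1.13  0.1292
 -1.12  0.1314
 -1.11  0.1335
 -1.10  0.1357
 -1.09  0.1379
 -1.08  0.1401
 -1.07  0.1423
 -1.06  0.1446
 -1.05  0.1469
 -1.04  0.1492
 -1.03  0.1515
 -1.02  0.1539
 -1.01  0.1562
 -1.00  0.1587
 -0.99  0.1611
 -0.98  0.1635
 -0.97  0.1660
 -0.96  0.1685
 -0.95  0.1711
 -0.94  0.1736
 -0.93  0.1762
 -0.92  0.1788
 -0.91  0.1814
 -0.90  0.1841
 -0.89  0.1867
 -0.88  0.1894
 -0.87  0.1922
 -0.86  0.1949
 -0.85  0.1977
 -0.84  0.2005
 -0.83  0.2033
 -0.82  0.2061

T = 1;  σ√T = 0.3000
d₁ = [ln(260/200) + (0.04 + 0.3²/2)·1] / 0.3000 = [0.2624 + 0.0850] / 0.3000 = 1.1579 ≈ 1.16
d₂ = d₁ − σ√T = 1.1579 − 0.3000 = 0.8579 ≈ 0.86
exp(−rT) = exp(−0.04·1) = 0.9608
N(−d₂) = N(-0.86) = 0.1949;  N(−d₁) = N(-1.16) = 0.1230
P = 200·0.9608·0.1949 − 260·0.1230 = 37.4520 − 31.9800 = 5.4720

$5.47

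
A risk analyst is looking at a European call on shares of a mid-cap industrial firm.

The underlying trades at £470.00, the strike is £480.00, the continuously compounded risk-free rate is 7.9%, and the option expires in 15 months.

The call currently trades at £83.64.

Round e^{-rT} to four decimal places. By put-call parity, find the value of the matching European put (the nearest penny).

£48.52

exp(−rT) = exp(−0.079·1.25) = 0.9060
Put-call parity: C − P = S − K·e^(−rT) = 470 − 480·0.9060 = 470 − 434.8800 = 35.1200
P = C − (C − P) = 83.64 − (35.1200) = 48.5200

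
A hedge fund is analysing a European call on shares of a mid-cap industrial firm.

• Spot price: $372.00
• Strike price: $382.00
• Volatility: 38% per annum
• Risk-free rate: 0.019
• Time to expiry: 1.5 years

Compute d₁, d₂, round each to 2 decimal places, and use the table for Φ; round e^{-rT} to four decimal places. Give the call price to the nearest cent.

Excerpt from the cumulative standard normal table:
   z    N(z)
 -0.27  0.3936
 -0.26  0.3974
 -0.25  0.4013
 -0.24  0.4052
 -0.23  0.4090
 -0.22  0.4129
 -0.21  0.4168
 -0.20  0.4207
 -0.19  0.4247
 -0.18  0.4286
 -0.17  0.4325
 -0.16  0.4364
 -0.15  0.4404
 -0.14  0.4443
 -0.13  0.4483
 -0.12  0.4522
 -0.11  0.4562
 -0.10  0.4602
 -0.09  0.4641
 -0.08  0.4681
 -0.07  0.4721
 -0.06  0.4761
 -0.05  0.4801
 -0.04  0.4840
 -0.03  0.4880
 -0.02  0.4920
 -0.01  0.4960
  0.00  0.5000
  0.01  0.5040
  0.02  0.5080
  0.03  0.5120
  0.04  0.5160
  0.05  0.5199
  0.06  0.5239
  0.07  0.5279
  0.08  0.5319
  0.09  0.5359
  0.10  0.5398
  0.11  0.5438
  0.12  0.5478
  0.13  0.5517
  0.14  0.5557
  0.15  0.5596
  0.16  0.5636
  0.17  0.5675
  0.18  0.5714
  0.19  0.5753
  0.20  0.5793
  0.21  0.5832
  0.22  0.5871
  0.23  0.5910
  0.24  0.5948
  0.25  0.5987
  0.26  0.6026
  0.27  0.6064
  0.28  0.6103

$69.42

σ√T = 0.38·√1.5 = 0.4654
d₁ = [ln(372/382) + (0.019 + ½·0.38²)·1.5] / (σ√T) = (-0.0265 + 0.1368) / 0.4654 = 0.2369 which rounds to 0.24
d₂ = 0.2369 − 0.4654 = -0.2285 which rounds to -0.23
exp(−rT) = exp(−0.019·1.5) = 0.9719
N(d₁) = N(0.24) = 0.5948;  N(d₂) = N(-0.23) = 0.4090
C = 372·0.5948 − 382·0.9719·0.4090 = 221.2656 − 151.8477 = 69.4179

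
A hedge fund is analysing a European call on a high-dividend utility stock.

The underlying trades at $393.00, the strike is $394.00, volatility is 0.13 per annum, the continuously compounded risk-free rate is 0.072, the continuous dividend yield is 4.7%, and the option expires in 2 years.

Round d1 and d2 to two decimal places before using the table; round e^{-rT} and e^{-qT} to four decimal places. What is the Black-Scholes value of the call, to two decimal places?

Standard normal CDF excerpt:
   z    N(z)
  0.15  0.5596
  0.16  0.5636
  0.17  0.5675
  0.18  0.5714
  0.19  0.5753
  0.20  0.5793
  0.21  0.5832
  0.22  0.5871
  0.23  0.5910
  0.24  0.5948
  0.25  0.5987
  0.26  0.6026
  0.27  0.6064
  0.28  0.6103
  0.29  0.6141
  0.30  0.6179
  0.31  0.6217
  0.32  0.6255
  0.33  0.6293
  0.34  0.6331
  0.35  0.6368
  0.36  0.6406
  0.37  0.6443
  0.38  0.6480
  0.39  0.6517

$34.20

σ√T = 0.13·√2 = 0.1838
d₁ = [ln(393/394) + (0.072 − 0.047 + 0.13²/2)·2] / 0.1838 = [-0.0025 + 0.0669] / 0.1838 = 0.3501 which rounds to 0.35
d₂ = d₁ − σ√T = 0.3501 − 0.1838 = 0.1662 which rounds to 0.17
e^(−qT) = e^(−0.047·2) = 0.9103;  e^(−rT) = e^(−0.072·2) = 0.8659
N(d₁) = N(0.35) = 0.6368;  N(d₂) = N(0.17) = 0.5675
C = 393·0.9103·0.6368 − 394·0.8659·0.5675 = 227.8139 − 193.6109 = 34.2030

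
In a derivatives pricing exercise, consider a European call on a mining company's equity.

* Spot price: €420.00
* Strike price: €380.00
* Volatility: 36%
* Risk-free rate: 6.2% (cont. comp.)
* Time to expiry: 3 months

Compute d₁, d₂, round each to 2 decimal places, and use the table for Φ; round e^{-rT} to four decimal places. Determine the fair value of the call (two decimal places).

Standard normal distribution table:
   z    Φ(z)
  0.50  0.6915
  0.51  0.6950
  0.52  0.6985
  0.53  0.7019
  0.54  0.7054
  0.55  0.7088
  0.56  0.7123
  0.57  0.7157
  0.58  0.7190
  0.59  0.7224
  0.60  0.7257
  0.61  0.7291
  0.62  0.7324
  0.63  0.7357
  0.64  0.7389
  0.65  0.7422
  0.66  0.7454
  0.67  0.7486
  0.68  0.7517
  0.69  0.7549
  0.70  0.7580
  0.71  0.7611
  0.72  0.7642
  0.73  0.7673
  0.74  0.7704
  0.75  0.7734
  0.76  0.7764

€57.07

T = 0.25;  σ√T = 0.1800
d₁ = [ln(420/380) + (0.062 + ½·0.36²)·0.25] / (σ√T) = (0.1001 + 0.0317) / 0.1800 = 0.7321 ≈ 0.73
d₂ = 0.7321 − 0.1800 = 0.5521 ≈ 0.55
exp(−rT) = exp(−0.062·0.25) = 0.9846
C = 420·N(0.73) − 380·0.9846·N(0.55) = 420·0.7673 − 380·0.9846·0.7088 = 322.2660 − 265.1961 = 57.0699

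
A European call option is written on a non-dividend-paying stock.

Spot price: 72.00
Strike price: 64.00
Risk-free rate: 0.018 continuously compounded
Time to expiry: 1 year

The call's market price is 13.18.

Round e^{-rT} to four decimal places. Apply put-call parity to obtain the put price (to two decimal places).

4.04

e^(−rT) = e^(−0.018·1) = 0.9822
Put-call parity: C − P = S − K·e^(−rT) = 72 − 64·0.9822 = 72 − 62.8608 = 9.1392
P = C − (C − P) = 13.18 − (9.1392) = 4.0408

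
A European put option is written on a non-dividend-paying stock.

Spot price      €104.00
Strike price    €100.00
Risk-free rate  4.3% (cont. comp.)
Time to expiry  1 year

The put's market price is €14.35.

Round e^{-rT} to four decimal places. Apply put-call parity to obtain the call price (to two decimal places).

€22.56

e^(−rT) = e^(−0.043·1) = 0.9579
Put-call parity: C − P = S − K·e^(−rT) = 104 − 100·0.9579 = 104 − 95.7900 = 8.2100
C = P + (C − P) = 14.35 + (8.2100) = 22.5600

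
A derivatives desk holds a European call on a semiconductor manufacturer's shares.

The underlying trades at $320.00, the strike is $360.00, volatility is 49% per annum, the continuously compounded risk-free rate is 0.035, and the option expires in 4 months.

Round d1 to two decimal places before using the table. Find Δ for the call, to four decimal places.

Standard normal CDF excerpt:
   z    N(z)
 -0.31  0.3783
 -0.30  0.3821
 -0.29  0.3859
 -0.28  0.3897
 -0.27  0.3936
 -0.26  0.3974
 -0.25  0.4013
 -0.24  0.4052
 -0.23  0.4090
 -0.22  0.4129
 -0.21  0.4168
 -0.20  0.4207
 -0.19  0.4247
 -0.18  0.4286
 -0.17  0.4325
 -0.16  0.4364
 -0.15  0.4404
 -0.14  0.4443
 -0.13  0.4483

0.4090

T = 0.3333;  σ√T = 0.2829
d₁ = [ln(320/360) + (0.035 + 0.49²/2)·0.3333] / 0.2829 = [-0.1178 + 0.0517] / 0.2829 = -0.2336 ≈ -0.23
N(d₁) = N(-0.23) = 0.4090
Δ_call = N(d₁) = 0.4090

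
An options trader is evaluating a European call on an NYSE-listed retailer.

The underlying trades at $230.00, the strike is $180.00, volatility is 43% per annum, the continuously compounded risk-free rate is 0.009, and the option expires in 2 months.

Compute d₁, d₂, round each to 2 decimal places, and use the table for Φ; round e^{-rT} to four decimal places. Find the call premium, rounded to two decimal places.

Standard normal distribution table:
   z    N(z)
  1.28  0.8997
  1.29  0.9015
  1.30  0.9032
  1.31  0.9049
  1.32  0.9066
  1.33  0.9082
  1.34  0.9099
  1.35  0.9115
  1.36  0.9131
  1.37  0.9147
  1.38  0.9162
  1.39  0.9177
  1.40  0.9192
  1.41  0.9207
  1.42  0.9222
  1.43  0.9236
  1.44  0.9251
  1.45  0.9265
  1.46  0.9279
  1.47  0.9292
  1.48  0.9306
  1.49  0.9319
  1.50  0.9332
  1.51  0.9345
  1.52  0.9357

$51.39

σ√T = 0.43·√0.1667 = 0.1755
ln(S/K) + (r + σ²/2)T = ln(230/180) + (0.009 + 0.43²/2)·0.1667 = 0.2451 + 0.0169 = 0.2620
d₁ = 0.2620 / 0.1755 = 1.4927 which rounds to 1.49
d₂ = d₁ − σ√T = 1.4927 − 0.1755 = 1.3171 which rounds to 1.32
exp(−rT) = exp(−0.009·0.1667) = 0.9985
N(d₁) = N(1.49) = 0.9319;  N(d₂) = N(1.32) = 0.9066
C = 230·0.9319 − 180·0.9985·0.9066 = 214.3370 − 162.9432 = 51.3938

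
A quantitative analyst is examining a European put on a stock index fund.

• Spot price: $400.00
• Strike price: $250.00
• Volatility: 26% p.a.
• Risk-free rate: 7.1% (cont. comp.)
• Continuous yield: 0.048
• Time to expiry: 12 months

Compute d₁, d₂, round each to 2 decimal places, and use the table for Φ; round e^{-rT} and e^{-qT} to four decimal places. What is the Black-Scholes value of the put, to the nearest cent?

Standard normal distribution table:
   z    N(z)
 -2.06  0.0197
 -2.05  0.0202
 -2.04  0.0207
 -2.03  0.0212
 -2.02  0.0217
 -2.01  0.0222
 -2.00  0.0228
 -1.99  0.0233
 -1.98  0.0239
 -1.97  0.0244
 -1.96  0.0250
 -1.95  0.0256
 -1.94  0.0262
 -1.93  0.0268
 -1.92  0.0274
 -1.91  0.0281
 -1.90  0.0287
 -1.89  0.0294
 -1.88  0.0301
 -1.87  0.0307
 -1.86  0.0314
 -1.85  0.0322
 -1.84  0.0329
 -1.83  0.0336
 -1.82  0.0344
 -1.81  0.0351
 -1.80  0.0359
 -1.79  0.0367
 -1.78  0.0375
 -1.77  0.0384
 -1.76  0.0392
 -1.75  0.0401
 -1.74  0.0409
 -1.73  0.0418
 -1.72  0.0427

$0.86

σ√T = 0.26·√1 = 0.2600
d₁ = [ln(400/250) + (0.071 − 0.048 + 0.26²/2)·1] / 0.2600 = [0.4700 + 0.0568] / 0.2600 = 2.0262 ⇒ 2.03
d₂ = d₁ − σ√T = 2.0262 − 0.2600 = 1.7662 ⇒ 1.77
exp(−qT) = exp(−0.048·1) = 0.9531;  exp(−rT) = exp(−0.071·1) = 0.9315
N(−d₂) = N(-1.77) = 0.0384;  N(−d₁) = N(-2.03) = 0.0212
P = 250·0.9315·0.0384 − 400·0.9531·0.0212 = 8.9424 − 8.0823 = 0.8601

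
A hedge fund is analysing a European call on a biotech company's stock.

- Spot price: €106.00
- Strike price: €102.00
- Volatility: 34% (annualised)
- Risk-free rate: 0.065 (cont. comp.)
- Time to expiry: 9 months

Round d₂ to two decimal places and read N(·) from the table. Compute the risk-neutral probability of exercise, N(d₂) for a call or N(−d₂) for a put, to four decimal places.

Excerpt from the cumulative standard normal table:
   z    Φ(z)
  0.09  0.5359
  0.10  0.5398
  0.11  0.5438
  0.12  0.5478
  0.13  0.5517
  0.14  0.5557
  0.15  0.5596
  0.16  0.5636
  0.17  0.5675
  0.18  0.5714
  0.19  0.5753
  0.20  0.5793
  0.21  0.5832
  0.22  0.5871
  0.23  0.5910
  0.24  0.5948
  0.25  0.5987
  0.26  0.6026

σ√T = 0.34·√0.75 = 0.2944
d₁ = [ln(106/102) + (0.065 + ½·0.34²)·0.75] / (σ√T) = (0.0385 + 0.0921) / 0.2944 = 0.4434 which rounds to 0.44
d₂ = 0.4434 − 0.2944 = 0.1490 which rounds to 0.15
Risk-neutral Pr[S_T > K] = N(d₂) = N(0.15) = 0.5596

0.5596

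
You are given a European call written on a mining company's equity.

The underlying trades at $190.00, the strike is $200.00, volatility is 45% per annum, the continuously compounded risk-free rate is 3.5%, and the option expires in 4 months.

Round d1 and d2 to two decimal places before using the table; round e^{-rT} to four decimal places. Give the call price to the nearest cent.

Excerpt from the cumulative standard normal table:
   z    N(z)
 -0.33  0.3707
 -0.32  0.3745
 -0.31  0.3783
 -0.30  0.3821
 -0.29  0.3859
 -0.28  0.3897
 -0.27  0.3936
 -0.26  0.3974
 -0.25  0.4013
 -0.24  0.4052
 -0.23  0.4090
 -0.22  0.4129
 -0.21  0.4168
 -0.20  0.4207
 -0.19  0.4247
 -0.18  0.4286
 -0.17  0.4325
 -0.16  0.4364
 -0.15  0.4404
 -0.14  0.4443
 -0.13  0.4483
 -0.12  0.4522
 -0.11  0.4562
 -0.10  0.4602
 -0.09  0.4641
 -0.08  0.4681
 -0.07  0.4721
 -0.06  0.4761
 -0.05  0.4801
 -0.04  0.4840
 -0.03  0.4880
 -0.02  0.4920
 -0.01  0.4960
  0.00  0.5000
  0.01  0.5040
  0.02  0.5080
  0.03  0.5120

σ√T = 0.45 × 0.5774 = 0.2598
d₁ = [ln(190/200) + (0.035 + ½·0.45²)·0.3333] / (σ√T) = (-0.0513 + 0.0454) / 0.2598 = -0.0226 → -0.02
d₂ = -0.0226 − 0.2598 = -0.2824 → -0.28
e^(−rT) = e^(−0.035·0.3333) = 0.9884
N(d₁) = N(-0.02) = 0.4920;  N(d₂) = N(-0.28) = 0.3897
C = 190·0.4920 − 200·0.9884·0.3897 = 93.4800 − 77.0359 = 16.4441

$16.44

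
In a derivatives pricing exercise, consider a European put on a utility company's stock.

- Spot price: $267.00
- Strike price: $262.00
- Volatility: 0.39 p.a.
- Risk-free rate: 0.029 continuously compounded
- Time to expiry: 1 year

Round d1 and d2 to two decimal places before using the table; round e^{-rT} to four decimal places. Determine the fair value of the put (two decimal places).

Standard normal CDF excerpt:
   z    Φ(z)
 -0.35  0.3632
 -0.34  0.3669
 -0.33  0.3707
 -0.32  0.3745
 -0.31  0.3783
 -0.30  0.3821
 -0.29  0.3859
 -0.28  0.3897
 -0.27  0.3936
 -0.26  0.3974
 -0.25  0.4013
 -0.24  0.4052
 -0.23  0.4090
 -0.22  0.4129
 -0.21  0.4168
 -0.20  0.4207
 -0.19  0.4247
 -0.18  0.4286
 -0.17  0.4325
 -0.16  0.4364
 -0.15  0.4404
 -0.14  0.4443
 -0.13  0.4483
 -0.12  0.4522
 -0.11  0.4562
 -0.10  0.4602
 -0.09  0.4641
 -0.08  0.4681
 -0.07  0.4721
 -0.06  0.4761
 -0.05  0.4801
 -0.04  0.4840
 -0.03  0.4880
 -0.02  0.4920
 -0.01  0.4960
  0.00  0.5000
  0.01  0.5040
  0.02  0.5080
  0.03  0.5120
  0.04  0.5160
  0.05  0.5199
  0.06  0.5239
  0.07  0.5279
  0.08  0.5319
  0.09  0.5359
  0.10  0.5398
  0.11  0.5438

$34.36

σ√T = 0.39 × 1.0000 = 0.3900
ln(S/K) + (r + σ²/2)T = ln(267/262) + (0.029 + 0.39²/2)·1 = 0.0189 + 0.1051 = 0.1240
d₁ = 0.1240 / 0.3900 = 0.3178 → 0.32
d₂ = d₁ − σ√T = 0.3178 − 0.3900 = -0.0722 → -0.07
exp(−rT) = exp(−0.029·1) = 0.9714
P = 262·0.9714·N(0.07) − 267·N(-0.32) = 262·0.9714·0.5279 − 267·0.3745 = 134.3541 − 99.9915 = 34.3626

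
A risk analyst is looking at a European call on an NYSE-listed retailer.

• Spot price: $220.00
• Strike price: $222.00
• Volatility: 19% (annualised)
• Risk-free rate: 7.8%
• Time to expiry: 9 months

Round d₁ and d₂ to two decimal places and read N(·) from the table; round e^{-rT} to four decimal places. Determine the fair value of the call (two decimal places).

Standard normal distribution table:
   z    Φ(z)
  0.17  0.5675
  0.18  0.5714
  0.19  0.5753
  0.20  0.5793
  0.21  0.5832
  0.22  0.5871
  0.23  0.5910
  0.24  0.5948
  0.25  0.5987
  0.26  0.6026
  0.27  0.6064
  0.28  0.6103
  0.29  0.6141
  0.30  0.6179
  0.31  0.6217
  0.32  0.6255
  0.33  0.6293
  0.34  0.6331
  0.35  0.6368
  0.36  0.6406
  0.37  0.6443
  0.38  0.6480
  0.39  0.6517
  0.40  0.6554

T = 0.75;  σ√T = 0.1645
ln(S/K) + (r + σ²/2)T = ln(220/222) + (0.078 + 0.19²/2)·0.75 = -0.0090 + 0.0720 = 0.0630
d₁ = 0.0630 / 0.1645 = 0.3828 ≈ 0.38
d₂ = d₁ − σ√T = 0.3828 − 0.1645 = 0.2183 ≈ 0.22
exp(−rT) = exp(−0.078·0.75) = 0.9432
N(d₁) = N(0.38) = 0.6480;  N(d₂) = N(0.22) = 0.5871
C = 220·0.6480 − 222·0.9432·0.5871 = 142.5600 − 122.9331 = 19.6269

$19.63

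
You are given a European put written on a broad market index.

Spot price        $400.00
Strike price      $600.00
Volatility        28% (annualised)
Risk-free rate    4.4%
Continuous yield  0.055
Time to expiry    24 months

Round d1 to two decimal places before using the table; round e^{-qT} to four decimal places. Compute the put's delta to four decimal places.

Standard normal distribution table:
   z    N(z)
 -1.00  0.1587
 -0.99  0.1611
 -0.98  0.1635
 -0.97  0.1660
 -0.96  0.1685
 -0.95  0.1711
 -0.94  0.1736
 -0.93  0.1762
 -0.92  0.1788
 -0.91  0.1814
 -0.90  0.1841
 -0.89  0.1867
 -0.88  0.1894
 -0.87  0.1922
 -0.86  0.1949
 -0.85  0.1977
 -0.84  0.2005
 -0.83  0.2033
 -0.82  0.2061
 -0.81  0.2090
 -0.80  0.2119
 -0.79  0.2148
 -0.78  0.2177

σ√T = 0.28 × 1.4142 = 0.3960
d₁ = [ln(400/600) + (0.044 − 0.055 + 0.28²/2)·2] / 0.3960 = [-0.4055 + 0.0564] / 0.3960 = -0.8815 ≈ -0.88
N(d₁) = N(-0.88) = 0.1894
Δ_put = exp(−qT)·(N(d₁) − 1) = 0.8958·(0.1894 − 1) = -0.7261

-0.7261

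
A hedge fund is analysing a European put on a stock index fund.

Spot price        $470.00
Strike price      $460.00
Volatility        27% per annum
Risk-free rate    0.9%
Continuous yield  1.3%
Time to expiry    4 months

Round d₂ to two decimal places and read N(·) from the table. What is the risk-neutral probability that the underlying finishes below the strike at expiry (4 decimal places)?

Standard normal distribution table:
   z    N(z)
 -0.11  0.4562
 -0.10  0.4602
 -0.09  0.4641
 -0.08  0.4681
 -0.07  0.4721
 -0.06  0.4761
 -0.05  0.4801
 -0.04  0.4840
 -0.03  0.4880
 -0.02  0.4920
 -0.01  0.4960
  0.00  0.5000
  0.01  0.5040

T = 0.3333;  σ√T = 0.1559
d₁ = [ln(470/460) + (0.009 − 0.013 + 0.27²/2)·0.3333] / 0.1559 = [0.0215 + 0.0108] / 0.1559 = 0.2074 ⇒ 0.21
d₂ = d₁ − σ√T = 0.2074 − 0.1559 = 0.0515 ⇒ 0.05
Pr(exercise) under Q = N(−d₂) = N(-0.05) = 0.4801

0.4801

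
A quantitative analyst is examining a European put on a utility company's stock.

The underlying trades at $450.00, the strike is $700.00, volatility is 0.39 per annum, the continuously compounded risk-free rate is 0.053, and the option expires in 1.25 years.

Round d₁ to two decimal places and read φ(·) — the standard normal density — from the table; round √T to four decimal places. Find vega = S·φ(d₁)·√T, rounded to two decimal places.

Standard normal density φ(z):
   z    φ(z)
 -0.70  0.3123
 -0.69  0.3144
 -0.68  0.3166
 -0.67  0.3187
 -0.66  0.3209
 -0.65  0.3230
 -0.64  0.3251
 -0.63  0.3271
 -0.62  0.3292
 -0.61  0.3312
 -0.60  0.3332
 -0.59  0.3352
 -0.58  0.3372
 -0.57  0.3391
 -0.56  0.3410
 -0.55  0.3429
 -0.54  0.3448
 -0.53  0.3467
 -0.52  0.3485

163.56

σ√T = 0.39·√1.25 = 0.4360
d₁ = [ln(450/700) + (0.053 + 0.39²/2)·1.25] / 0.4360 = [-0.4418 + 0.1613] / 0.4360 = -0.6433 ⇒ -0.64
√T = √1.25 = 1.1180
φ(d₁) = φ(-0.64) = 0.3251
vega = S·φ(d₁)·√T = 450·0.3251·1.1180 = 163.5578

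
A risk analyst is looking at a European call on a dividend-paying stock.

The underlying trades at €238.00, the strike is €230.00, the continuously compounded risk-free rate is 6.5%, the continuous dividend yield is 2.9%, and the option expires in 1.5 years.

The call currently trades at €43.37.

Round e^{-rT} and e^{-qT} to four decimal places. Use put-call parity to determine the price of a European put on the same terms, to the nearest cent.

exp(−qT) = exp(−0.029·1.5) = 0.9574;  exp(−rT) = exp(−0.065·1.5) = 0.9071
Put-call parity: C − P = S·e^(−qT) − K·e^(−rT) = 238·0.9574 − 230·0.9071 = 227.8612 − 208.6330 = 19.2282
P = C − (C − P) = 43.37 − (19.2282) = 24.1418

€24.14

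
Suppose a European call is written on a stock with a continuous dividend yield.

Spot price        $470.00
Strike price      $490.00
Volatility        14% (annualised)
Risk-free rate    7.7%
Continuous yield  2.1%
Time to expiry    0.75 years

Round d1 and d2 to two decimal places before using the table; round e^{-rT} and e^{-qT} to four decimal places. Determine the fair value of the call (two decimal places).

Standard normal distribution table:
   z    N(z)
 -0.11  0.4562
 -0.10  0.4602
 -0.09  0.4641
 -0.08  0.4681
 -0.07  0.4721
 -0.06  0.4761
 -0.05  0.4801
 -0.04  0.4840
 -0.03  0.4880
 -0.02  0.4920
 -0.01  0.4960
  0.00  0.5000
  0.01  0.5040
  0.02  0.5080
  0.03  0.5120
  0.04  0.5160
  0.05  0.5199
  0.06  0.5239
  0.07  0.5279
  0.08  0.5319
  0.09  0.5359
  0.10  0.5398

T = 0.75;  σ√T = 0.1212
d₁ = [ln(470/490) + (0.077 − 0.021 + 0.14²/2)·0.75] / 0.1212 = [-0.0417 + 0.0493] / 0.1212 = 0.0633 → 0.06
d₂ = d₁ − σ√T = 0.0633 − 0.1212 = -0.0579 → -0.06
exp(−qT) = exp(−0.021·0.75) = 0.9844;  exp(−rT) = exp(−0.077·0.75) = 0.9439
C = 470·0.9844·N(0.06) − 490·0.9439·N(-0.06) = 470·0.9844·0.5239 − 490·0.9439·0.4761 = 242.3918 − 220.2015 = 22.1903

$22.19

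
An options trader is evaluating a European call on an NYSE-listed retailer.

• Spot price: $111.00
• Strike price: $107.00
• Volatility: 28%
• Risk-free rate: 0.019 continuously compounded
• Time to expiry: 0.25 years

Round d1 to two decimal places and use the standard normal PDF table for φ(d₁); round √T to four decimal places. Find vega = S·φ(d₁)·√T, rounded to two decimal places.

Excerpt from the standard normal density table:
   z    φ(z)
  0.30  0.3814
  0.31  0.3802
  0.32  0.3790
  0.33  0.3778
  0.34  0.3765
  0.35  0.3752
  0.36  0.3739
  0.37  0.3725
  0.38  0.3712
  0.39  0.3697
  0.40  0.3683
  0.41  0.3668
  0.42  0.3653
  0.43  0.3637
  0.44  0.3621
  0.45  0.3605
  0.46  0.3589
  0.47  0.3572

20.67

σ√T = 0.28·√0.25 = 0.1400
ln(S/K) + (r + σ²/2)T = ln(111/107) + (0.019 + 0.28²/2)·0.25 = 0.0367 + 0.0146 = 0.0513
d₁ = 0.0513 / 0.1400 = 0.3661 ⇒ 0.37
√T = √0.25 = 0.5000
φ(d₁) = φ(0.37) = 0.3725
vega = S·φ(d₁)·√T = 111·0.3725·0.5000 = 20.6737
(The put has the same vega.)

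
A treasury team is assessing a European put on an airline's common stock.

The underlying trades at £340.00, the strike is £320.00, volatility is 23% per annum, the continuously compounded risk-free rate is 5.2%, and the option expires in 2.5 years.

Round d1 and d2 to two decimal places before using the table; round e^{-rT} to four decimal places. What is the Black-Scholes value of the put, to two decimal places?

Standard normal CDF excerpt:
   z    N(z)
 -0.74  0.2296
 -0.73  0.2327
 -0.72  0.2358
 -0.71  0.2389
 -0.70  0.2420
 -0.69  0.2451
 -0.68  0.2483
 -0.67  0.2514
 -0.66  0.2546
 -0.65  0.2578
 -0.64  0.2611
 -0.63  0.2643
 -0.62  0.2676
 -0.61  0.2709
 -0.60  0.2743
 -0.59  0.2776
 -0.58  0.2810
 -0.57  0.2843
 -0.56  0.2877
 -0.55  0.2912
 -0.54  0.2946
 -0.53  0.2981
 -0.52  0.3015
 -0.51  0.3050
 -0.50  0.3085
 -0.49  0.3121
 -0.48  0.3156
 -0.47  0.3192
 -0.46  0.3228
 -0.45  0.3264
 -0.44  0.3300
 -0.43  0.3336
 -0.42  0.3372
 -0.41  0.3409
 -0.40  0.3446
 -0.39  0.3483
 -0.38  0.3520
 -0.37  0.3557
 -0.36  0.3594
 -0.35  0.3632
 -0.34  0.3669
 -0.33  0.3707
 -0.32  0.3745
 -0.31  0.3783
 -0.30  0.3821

σ√T = 0.23·√2.5 = 0.3637
d₁ = [ln(340/320) + (0.052 + 0.23²/2)·2.5] / 0.3637 = [0.0606 + 0.1961] / 0.3637 = 0.7060 → 0.71
d₂ = d₁ − σ√T = 0.7060 − 0.3637 = 0.3423 → 0.34
e^(−rT) = e^(−0.052·2.5) = 0.8781
P = 320·0.8781·N(-0.34) − 340·N(-0.71) = 320·0.8781·0.3669 − 340·0.2389 = 103.0960 − 81.2260 = 21.8700

£21.87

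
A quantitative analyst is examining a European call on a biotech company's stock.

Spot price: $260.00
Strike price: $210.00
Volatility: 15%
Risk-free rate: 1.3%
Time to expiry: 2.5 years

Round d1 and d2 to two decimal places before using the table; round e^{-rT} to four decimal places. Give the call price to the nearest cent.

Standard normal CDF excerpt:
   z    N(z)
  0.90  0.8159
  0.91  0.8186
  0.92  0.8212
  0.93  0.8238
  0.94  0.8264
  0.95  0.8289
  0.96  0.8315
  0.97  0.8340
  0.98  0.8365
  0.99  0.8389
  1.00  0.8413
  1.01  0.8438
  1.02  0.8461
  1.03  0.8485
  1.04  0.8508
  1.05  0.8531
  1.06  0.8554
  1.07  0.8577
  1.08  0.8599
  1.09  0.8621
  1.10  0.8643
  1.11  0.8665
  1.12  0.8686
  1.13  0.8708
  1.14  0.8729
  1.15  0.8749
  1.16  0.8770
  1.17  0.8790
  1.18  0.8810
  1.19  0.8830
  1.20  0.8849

σ√T = 0.15 × 1.5811 = 0.2372
d₁ = [ln(260/210) + (0.013 + ½·0.15²)·2.5] / (σ√T) = (0.2136 + 0.0606) / 0.2372 = 1.1561 which rounds to 1.16
d₂ = 1.1561 − 0.2372 = 0.9190 which rounds to 0.92
exp(−rT) = exp(−0.013·2.5) = 0.9680
N(d₁) = N(1.16) = 0.8770;  N(d₂) = N(0.92) = 0.8212
C = 260·0.8770 − 210·0.9680·0.8212 = 228.0200 − 166.9335 = 61.0865

$61.09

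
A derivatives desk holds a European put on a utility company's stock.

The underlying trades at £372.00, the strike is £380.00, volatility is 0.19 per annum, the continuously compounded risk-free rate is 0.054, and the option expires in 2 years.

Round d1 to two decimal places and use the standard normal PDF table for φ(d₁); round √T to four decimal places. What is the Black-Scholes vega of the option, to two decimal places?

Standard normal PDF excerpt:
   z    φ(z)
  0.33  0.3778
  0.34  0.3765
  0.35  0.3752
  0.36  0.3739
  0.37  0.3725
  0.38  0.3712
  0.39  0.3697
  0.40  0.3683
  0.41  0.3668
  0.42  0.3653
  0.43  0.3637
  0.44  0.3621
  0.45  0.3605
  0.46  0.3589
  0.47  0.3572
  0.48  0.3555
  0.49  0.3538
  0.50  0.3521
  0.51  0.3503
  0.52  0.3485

σ√T = 0.19 × 1.4142 = 0.2687
d₁ = [ln(372/380) + (0.054 + ½·0.19²)·2] / (σ√T) = (-0.0213 + 0.1441) / 0.2687 = 0.4571 → 0.46
√T = √2 = 1.4142
φ(d₁) = φ(0.46) = 0.3589
vega = S·φ(d₁)·√T = 372·0.3589·1.4142 = 188.8110
(The call has the same vega.)

188.81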